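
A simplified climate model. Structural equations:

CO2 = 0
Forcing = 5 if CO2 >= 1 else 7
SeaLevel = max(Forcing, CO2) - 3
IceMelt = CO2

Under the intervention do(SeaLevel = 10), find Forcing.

The intervention breaks the incoming arrows to SeaLevel: SeaLevel = max(Forcing, CO2) - 3 no longer applies, and SeaLevel = 10.
Since Forcing is not a descendant of the intervened variable, it is unaffected.
Forcing = 5 if CO2 >= 1 else 7  [with CO2=0]  = 7

7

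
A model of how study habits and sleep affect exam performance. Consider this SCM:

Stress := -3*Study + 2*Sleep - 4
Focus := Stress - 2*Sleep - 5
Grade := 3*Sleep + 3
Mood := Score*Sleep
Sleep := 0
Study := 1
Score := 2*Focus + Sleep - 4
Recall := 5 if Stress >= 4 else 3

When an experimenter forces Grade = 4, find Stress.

Under do(Grade=4), the mechanism Grade := 3*Sleep + 3 is discarded; Grade is fixed at 4.
No directed path runs from Grade to Stress, so Stress keeps its natural value.
Stress = -3*Study + 2*Sleep - 4  [with Study=1, Sleep=0]  = -7

-7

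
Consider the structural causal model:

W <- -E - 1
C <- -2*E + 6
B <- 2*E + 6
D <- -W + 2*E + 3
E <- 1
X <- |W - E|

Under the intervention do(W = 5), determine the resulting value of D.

Under do(W=5), the mechanism W <- -E - 1 is discarded; W is fixed at 5.
D = -W + 2*E + 3  [with W=5, E=1]  = 0

0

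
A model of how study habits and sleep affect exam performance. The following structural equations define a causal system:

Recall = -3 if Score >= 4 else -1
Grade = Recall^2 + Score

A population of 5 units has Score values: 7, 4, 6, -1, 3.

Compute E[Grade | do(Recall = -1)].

4.8

The intervention sets Recall=-1 in all 5 units regardless of Score. Recomputing Grade per unit gives 8, 5, 7, 0, 4; average 4.8.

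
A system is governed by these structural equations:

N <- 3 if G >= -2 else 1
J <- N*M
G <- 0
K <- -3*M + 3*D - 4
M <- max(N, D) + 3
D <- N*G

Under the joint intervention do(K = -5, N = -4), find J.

-12

The joint intervention fixes K = -5, N = -4, removing each variable's own equation.
D = N*G  [with N=-4, G=0]  = 0
M = max(N, D) + 3  [with N=-4, D=0]  = 3
J = N*M  [with N=-4, M=3]  = -12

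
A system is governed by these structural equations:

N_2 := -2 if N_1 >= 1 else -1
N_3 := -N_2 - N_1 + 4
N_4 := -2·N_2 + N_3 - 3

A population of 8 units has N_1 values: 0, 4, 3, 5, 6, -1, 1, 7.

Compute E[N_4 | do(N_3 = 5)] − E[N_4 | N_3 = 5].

0.5

do(N_3=5) breaks N_3's dependence on N_1. With N_3=5 fixed, N_4 across the units is 4, 6, 6, 6, 6, 4, 6, 6, mean 5.5.
E[N_4|N_3=5] averages over only the 2 units with N_3=5 (N_1 = 0, 1): N_4 = 4, 6, mean 5.
Difference = 5.5 − 5 = 0.5.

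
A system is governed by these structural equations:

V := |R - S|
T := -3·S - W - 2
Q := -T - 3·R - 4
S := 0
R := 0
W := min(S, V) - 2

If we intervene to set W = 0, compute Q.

-2

Under do(W=0), the mechanism W := min(S, V) - 2 is discarded; W is fixed at 0.
T = -3·S - W - 2  [with S=0, W=0]  = -2
Q = -T - 3·R - 4  [with T=-2, R=0]  = -2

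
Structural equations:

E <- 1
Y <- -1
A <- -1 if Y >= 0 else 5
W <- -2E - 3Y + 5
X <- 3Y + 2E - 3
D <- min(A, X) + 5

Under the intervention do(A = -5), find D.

0

The intervention breaks the incoming arrows to A: A <- -1 if Y >= 0 else 5 no longer applies, and A = -5.
X = 3Y + 2E - 3  [with Y=-1, E=1]  = -4
D = min(A, X) + 5  [with A=-5, X=-4]  = 0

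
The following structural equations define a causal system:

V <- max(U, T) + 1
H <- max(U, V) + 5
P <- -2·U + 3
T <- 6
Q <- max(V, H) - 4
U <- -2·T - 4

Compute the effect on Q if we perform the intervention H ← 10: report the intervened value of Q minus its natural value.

Under do(H=10), the mechanism H <- max(U, V) + 5 is discarded; H is fixed at 10.
U = -2·T - 4  [with T=6]  = -16
V = max(U, T) + 1  [with U=-16, T=6]  = 7
Q = max(V, H) - 4  [with V=7, H=10]  = 6
Without intervention: U = -2·T - 4  [with T=6]  = -16; V = max(U, T) + 1  [with U=-16, T=6]  = 7; H = max(U, V) + 5  [with U=-16, V=7]  = 12; Q = max(V, H) - 4  [with V=7, H=12]  = 8.
Change = 6 − 8 = -2.

-2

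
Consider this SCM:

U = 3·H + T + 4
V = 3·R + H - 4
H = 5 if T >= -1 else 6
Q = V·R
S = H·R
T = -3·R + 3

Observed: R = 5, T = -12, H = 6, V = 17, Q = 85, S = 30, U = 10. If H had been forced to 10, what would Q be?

105

do(H=10) replaces the equation H = 5 if T >= -1 else 6 with the constant H = 10.
V = 3·R + H - 4  [with R=5, H=10]  = 21
Q = V·R  [with V=21, R=5]  = 105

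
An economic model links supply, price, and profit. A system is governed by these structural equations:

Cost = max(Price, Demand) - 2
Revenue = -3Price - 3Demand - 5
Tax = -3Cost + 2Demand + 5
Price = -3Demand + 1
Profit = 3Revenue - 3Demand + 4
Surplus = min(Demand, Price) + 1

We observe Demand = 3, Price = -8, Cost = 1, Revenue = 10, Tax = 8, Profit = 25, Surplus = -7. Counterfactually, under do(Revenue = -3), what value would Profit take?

Under do(Revenue=-3), the mechanism Revenue = -3Price - 3Demand - 5 is discarded; Revenue is fixed at -3.
Profit = 3Revenue - 3Demand + 4  [with Revenue=-3, Demand=3]  = -14

-14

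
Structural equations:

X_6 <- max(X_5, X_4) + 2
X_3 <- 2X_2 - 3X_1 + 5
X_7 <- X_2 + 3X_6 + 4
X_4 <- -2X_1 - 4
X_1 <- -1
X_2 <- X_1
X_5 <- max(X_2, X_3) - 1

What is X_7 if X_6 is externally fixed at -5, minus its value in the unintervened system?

Intervening sets X_6 = -5 and removes its equation (X_6 <- max(X_5, X_4) + 2).
X_2 = X_1  [with X_1=-1]  = -1
X_7 = X_2 + 3X_6 + 4  [with X_2=-1, X_6=-5]  = -12
Without intervention: X_2 = X_1  [with X_1=-1]  = -1; X_3 = 2X_2 - 3X_1 + 5  [with X_2=-1, X_1=-1]  = 6; X_4 = -2X_1 - 4  [with X_1=-1]  = -2; X_5 = max(X_2, X_3) - 1  [with X_2=-1, X_3=6]  = 5; X_6 = max(X_5, X_4) + 2  [with X_5=5, X_4=-2]  = 7; X_7 = X_2 + 3X_6 + 4  [with X_2=-1, X_6=7]  = 24.
Change = -12 − 24 = -36.

-36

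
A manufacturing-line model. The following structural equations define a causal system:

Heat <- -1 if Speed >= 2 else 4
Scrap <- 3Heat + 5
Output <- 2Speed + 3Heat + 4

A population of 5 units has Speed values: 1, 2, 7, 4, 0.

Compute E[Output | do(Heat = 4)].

do(Heat=4) breaks Heat's dependence on Speed. With Heat=4 fixed, Output across the units is 18, 20, 30, 24, 16, mean 21.6.

21.6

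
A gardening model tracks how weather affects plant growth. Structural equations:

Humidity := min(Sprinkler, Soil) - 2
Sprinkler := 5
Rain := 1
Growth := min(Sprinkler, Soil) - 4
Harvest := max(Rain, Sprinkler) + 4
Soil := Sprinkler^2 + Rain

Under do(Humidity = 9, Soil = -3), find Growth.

Under do(Humidity = 9, Soil = -3), each intervened variable's structural equation is replaced by its fixed value.
Growth = min(Sprinkler, Soil) - 4  [with Sprinkler=5, Soil=-3]  = -7

-7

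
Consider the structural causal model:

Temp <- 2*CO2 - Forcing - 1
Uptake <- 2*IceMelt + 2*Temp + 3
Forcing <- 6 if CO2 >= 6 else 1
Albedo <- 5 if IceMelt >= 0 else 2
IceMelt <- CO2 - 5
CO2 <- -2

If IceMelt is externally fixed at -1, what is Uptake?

-11

Under do(IceMelt=-1), the mechanism IceMelt <- CO2 - 5 is discarded; IceMelt is fixed at -1.
Forcing = 6 if CO2 >= 6 else 1  [with CO2=-2]  = 1
Temp = 2*CO2 - Forcing - 1  [with CO2=-2, Forcing=1]  = -6
Uptake = 2*IceMelt + 2*Temp + 3  [with IceMelt=-1, Temp=-6]  = -11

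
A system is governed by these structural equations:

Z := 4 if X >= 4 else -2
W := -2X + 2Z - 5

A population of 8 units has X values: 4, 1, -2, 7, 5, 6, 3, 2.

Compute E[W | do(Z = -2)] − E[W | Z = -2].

-4.5

Every unit gets Z=-2 under the intervention. W values become -17, -11, -5, -23, -19, -21, -15, -13; E[W|do(Z=-2)] = -15.5.
Conditioning on Z=-2 selects the 4 unit(s) with X ∈ {1, -2, 3, 2}. Their W values: -11, -5, -15, -13. Mean = -11.
Difference = -15.5 − (-11) = -4.5.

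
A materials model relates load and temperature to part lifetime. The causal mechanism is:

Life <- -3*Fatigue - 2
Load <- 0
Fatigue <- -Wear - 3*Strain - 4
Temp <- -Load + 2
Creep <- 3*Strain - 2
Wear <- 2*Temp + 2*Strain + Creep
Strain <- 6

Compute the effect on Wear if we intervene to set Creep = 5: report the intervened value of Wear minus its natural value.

-11

Intervening sets Creep = 5 and removes its equation (Creep <- 3*Strain - 2).
Temp = -Load + 2  [with Load=0]  = 2
Wear = 2*Temp + 2*Strain + Creep  [with Temp=2, Strain=6, Creep=5]  = 21
Without intervention: Temp = -Load + 2  [with Load=0]  = 2; Creep = 3*Strain - 2  [with Strain=6]  = 16; Wear = 2*Temp + 2*Strain + Creep  [with Temp=2, Strain=6, Creep=16]  = 32.
Change = 21 − 32 = -11.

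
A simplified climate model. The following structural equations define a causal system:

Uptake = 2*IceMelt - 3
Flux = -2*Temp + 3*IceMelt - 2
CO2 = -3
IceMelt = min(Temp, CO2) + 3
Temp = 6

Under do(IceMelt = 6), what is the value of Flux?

4

The intervention breaks the incoming arrows to IceMelt: IceMelt = min(Temp, CO2) + 3 no longer applies, and IceMelt = 6.
Flux = -2*Temp + 3*IceMelt - 2  [with Temp=6, IceMelt=6]  = 4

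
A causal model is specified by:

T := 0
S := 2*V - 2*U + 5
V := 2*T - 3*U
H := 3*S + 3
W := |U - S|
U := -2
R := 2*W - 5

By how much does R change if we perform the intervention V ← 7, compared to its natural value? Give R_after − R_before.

The intervention breaks the incoming arrows to V: V := 2*T - 3*U no longer applies, and V = 7.
S = 2*V - 2*U + 5  [with V=7, U=-2]  = 23
W = |U - S|  [with U=-2, S=23]  = 25
R = 2*W - 5  [with W=25]  = 45
Without intervention: V = 2*T - 3*U  [with T=0, U=-2]  = 6; S = 2*V - 2*U + 5  [with V=6, U=-2]  = 21; W = |U - S|  [with U=-2, S=21]  = 23; R = 2*W - 5  [with W=23]  = 41.
Change = 45 − 41 = 4.

4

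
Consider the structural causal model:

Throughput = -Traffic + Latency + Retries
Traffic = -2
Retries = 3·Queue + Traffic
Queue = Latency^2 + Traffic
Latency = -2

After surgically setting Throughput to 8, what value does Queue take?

2

do(Throughput=8) replaces the equation Throughput = -Traffic + Latency + Retries with the constant Throughput = 8.
Queue is not downstream of the intervention, so its value is determined by the original equations.
Queue = Latency^2 + Traffic  [with Latency=-2, Traffic=-2]  = 2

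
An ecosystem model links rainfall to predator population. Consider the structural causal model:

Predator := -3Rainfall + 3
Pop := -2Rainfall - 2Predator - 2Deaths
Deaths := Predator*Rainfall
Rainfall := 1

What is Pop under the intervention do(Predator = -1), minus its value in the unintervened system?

4

Under do(Predator=-1), the mechanism Predator := -3Rainfall + 3 is discarded; Predator is fixed at -1.
Deaths = Predator*Rainfall  [with Predator=-1, Rainfall=1]  = -1
Pop = -2Rainfall - 2Predator - 2Deaths  [with Rainfall=1, Predator=-1, Deaths=-1]  = 2
Without intervention: Predator = -3Rainfall + 3  [with Rainfall=1]  = 0; Deaths = Predator*Rainfall  [with Predator=0, Rainfall=1]  = 0; Pop = -2Rainfall - 2Predator - 2Deaths  [with Rainfall=1, Predator=0, Deaths=0]  = -2.
Change = 2 − (-2) = 4.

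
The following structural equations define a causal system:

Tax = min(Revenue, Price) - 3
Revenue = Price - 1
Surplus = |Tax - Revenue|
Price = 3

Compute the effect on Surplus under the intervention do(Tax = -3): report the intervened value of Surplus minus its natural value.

2

The intervention breaks the incoming arrows to Tax: Tax = min(Revenue, Price) - 3 no longer applies, and Tax = -3.
Revenue = Price - 1  [with Price=3]  = 2
Surplus = |Tax - Revenue|  [with Tax=-3, Revenue=2]  = 5
Without intervention: Revenue = Price - 1  [with Price=3]  = 2; Tax = min(Revenue, Price) - 3  [with Revenue=2, Price=3]  = -1; Surplus = |Tax - Revenue|  [with Tax=-1, Revenue=2]  = 3.
Change = 5 − 3 = 2.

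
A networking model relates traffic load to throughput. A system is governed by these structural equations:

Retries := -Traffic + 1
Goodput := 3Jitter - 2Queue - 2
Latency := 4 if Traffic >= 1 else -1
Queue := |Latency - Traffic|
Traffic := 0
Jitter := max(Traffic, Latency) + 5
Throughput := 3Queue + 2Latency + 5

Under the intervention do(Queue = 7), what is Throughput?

24

The intervention breaks the incoming arrows to Queue: Queue := |Latency - Traffic| no longer applies, and Queue = 7.
Latency = 4 if Traffic >= 1 else -1  [with Traffic=0]  = -1
Throughput = 3Queue + 2Latency + 5  [with Queue=7, Latency=-1]  = 24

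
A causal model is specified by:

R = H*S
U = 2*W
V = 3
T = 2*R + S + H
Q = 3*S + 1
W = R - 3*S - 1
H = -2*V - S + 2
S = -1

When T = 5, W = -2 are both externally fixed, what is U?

Under do(T = 5, W = -2), each intervened variable's structural equation is replaced by its fixed value.
U = 2*W  [with W=-2]  = -4

-4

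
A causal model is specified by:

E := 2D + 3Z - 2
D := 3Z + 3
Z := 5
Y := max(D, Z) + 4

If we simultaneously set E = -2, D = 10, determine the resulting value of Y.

14

The joint intervention fixes E = -2, D = 10, removing each variable's own equation.
Y = max(D, Z) + 4  [with D=10, Z=5]  = 14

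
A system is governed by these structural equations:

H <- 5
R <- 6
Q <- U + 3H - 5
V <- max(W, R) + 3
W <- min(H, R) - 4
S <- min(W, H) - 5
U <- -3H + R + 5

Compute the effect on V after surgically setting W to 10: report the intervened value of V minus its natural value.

The intervention breaks the incoming arrows to W: W <- min(H, R) - 4 no longer applies, and W = 10.
V = max(W, R) + 3  [with W=10, R=6]  = 13
Without intervention: W = min(H, R) - 4  [with H=5, R=6]  = 1; V = max(W, R) + 3  [with W=1, R=6]  = 9.
Change = 13 − 9 = 4.

4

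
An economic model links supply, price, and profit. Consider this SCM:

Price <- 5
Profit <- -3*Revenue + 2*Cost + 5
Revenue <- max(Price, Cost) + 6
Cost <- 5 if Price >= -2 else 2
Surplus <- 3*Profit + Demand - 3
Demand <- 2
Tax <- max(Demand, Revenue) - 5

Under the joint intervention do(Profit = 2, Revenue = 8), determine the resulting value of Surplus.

5

Under do(Profit = 2, Revenue = 8), each intervened variable's structural equation is replaced by its fixed value.
Surplus = 3*Profit + Demand - 3  [with Profit=2, Demand=2]  = 5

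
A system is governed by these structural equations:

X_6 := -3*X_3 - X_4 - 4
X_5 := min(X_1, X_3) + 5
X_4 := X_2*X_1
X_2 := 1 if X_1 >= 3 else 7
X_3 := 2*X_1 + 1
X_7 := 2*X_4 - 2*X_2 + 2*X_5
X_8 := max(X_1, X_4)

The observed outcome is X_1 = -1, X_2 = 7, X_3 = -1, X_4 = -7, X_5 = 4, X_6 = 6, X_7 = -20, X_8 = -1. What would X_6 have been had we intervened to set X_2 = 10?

Under do(X_2=10), the mechanism X_2 := 1 if X_1 >= 3 else 7 is discarded; X_2 is fixed at 10.
X_3 = 2*X_1 + 1  [with X_1=-1]  = -1
X_4 = X_2*X_1  [with X_2=10, X_1=-1]  = -10
X_6 = -3*X_3 - X_4 - 4  [with X_3=-1, X_4=-10]  = 9

9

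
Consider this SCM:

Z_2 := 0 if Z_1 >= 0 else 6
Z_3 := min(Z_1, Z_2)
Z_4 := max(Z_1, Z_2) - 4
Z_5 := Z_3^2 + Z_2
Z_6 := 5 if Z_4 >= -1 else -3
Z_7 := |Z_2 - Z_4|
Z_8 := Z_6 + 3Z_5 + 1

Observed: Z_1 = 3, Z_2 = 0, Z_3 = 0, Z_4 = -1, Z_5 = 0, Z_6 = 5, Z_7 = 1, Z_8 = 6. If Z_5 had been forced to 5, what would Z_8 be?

21

do(Z_5=5) replaces the equation Z_5 := Z_3^2 + Z_2 with the constant Z_5 = 5.
Z_2 = 0 if Z_1 >= 0 else 6  [with Z_1=3]  = 0
Z_4 = max(Z_1, Z_2) - 4  [with Z_1=3, Z_2=0]  = -1
Z_6 = 5 if Z_4 >= -1 else -3  [with Z_4=-1]  = 5
Z_8 = Z_6 + 3Z_5 + 1  [with Z_6=5, Z_5=5]  = 21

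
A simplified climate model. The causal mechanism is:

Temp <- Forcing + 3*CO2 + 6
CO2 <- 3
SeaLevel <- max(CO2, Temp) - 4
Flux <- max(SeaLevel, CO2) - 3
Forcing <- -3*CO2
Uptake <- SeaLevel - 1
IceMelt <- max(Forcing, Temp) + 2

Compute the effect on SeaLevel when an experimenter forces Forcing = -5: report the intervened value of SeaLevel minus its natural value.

do(Forcing=-5) replaces the equation Forcing <- -3*CO2 with the constant Forcing = -5.
Temp = Forcing + 3*CO2 + 6  [with Forcing=-5, CO2=3]  = 10
SeaLevel = max(CO2, Temp) - 4  [with CO2=3, Temp=10]  = 6
Without intervention: Forcing = -3*CO2  [with CO2=3]  = -9; Temp = Forcing + 3*CO2 + 6  [with Forcing=-9, CO2=3]  = 6; SeaLevel = max(CO2, Temp) - 4  [with CO2=3, Temp=6]  = 2.
Change = 6 − 2 = 4.

4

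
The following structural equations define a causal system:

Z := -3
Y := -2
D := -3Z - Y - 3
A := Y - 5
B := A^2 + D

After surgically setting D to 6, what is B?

55

do(D=6) replaces the equation D := -3Z - Y - 3 with the constant D = 6.
A = Y - 5  [with Y=-2]  = -7
B = A^2 + D  [with A=-7, D=6]  = 55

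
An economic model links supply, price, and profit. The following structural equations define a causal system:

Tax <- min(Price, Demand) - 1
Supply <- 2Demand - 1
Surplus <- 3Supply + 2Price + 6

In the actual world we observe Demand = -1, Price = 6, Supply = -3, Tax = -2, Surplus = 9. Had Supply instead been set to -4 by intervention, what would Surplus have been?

do(Supply=-4) replaces the equation Supply <- 2Demand - 1 with the constant Supply = -4.
Surplus = 3Supply + 2Price + 6  [with Supply=-4, Price=6]  = 6

6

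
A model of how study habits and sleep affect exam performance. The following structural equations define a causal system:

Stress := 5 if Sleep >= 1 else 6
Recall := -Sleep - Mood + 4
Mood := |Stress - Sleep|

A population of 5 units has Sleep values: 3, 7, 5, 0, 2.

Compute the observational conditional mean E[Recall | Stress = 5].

Observing Stress=5 restricts to units where Stress's equation naturally yields 5: Sleep ∈ {3, 7, 5, 2}. In that subpopulation Recall = -1, -5, -1, -1, mean -2.

-2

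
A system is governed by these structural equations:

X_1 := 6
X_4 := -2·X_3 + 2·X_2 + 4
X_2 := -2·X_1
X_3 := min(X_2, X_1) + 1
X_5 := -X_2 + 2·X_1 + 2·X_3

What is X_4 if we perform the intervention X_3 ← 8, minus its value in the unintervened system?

-38

The intervention breaks the incoming arrows to X_3: X_3 := min(X_2, X_1) + 1 no longer applies, and X_3 = 8.
X_2 = -2·X_1  [with X_1=6]  = -12
X_4 = -2·X_3 + 2·X_2 + 4  [with X_3=8, X_2=-12]  = -36
Without intervention: X_2 = -2·X_1  [with X_1=6]  = -12; X_3 = min(X_2, X_1) + 1  [with X_2=-12, X_1=6]  = -11; X_4 = -2·X_3 + 2·X_2 + 4  [with X_3=-11, X_2=-12]  = 2.
Change = -36 − 2 = -38.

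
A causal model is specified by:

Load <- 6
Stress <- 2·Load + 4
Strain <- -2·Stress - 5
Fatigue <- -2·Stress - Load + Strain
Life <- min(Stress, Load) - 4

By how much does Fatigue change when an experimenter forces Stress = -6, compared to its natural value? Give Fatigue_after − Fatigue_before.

Under do(Stress=-6), the mechanism Stress <- 2·Load + 4 is discarded; Stress is fixed at -6.
Strain = -2·Stress - 5  [with Stress=-6]  = 7
Fatigue = -2·Stress - Load + Strain  [with Stress=-6, Load=6, Strain=7]  = 13
Without intervention: Stress = 2·Load + 4  [with Load=6]  = 16; Strain = -2·Stress - 5  [with Stress=16]  = -37; Fatigue = -2·Stress - Load + Strain  [with Stress=16, Load=6, Strain=-37]  = -75.
Change = 13 − (-75) = 88.

88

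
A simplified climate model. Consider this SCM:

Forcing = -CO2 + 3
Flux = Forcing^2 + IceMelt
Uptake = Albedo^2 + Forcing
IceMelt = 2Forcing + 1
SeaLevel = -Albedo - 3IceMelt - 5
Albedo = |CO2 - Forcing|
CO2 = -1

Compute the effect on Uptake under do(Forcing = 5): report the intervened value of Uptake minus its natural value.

12

Under do(Forcing=5), the mechanism Forcing = -CO2 + 3 is discarded; Forcing is fixed at 5.
Albedo = |CO2 - Forcing|  [with CO2=-1, Forcing=5]  = 6
Uptake = Albedo^2 + Forcing  [with Albedo=6, Forcing=5]  = 41
Without intervention: Forcing = -CO2 + 3  [with CO2=-1]  = 4; Albedo = |CO2 - Forcing|  [with CO2=-1, Forcing=4]  = 5; Uptake = Albedo^2 + Forcing  [with Albedo=5, Forcing=4]  = 29.
Change = 41 − 29 = 12.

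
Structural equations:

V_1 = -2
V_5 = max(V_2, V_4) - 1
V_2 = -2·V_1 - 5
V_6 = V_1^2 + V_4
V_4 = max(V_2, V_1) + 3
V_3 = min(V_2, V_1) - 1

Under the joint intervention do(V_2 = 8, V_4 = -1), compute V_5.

7

Setting V_2 = 8, V_4 = -1 by intervention discards those variables' equations.
V_5 = max(V_2, V_4) - 1  [with V_2=8, V_4=-1]  = 7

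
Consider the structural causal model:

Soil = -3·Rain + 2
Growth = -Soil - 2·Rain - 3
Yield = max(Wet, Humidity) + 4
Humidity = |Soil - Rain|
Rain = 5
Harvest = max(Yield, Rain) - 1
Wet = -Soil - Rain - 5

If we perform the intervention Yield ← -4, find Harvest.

4

Intervening sets Yield = -4 and removes its equation (Yield = max(Wet, Humidity) + 4).
Harvest = max(Yield, Rain) - 1  [with Yield=-4, Rain=5]  = 4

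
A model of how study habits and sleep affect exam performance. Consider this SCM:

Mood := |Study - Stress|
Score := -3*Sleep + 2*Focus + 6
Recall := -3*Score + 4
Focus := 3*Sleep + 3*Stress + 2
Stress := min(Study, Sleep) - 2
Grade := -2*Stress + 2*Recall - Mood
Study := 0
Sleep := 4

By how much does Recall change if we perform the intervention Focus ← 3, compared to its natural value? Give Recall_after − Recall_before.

The intervention breaks the incoming arrows to Focus: Focus := 3*Sleep + 3*Stress + 2 no longer applies, and Focus = 3.
Score = -3*Sleep + 2*Focus + 6  [with Sleep=4, Focus=3]  = 0
Recall = -3*Score + 4  [with Score=0]  = 4
Without intervention: Stress = min(Study, Sleep) - 2  [with Study=0, Sleep=4]  = -2; Focus = 3*Sleep + 3*Stress + 2  [with Sleep=4, Stress=-2]  = 8; Score = -3*Sleep + 2*Focus + 6  [with Sleep=4, Focus=8]  = 10; Recall = -3*Score + 4  [with Score=10]  = -26.
Change = 4 − (-26) = 30.

30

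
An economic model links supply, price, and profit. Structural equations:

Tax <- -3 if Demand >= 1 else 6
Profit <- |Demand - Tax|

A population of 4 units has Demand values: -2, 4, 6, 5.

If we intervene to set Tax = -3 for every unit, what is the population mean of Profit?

do(Tax=-3) breaks Tax's dependence on Demand. With Tax=-3 fixed, Profit across the units is 1, 7, 9, 8, mean 6.25.

6.25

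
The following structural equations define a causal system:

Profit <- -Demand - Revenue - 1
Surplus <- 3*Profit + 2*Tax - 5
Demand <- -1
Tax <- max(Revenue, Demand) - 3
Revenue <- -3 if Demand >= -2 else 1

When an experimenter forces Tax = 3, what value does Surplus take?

do(Tax=3) replaces the equation Tax <- max(Revenue, Demand) - 3 with the constant Tax = 3.
Revenue = -3 if Demand >= -2 else 1  [with Demand=-1]  = -3
Profit = -Demand - Revenue - 1  [with Demand=-1, Revenue=-3]  = 3
Surplus = 3*Profit + 2*Tax - 5  [with Profit=3, Tax=3]  = 10

10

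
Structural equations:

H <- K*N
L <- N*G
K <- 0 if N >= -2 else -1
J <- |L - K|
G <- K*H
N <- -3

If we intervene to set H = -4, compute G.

4

The intervention breaks the incoming arrows to H: H <- K*N no longer applies, and H = -4.
K = 0 if N >= -2 else -1  [with N=-3]  = -1
G = K*H  [with K=-1, H=-4]  = 4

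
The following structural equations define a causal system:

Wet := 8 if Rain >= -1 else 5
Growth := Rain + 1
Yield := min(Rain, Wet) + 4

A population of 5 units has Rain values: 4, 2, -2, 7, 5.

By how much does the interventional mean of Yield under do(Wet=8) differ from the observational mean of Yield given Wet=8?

Every unit gets Wet=8 under the intervention. Yield values become 8, 6, 2, 11, 9; E[Yield|do(Wet=8)] = 7.2.
Conditioning on Wet=8 selects the 4 unit(s) with Rain ∈ {4, 2, 7, 5}. Their Yield values: 8, 6, 11, 9. Mean = 8.5.
Difference = 7.2 − 8.5 = -1.3.

-1.3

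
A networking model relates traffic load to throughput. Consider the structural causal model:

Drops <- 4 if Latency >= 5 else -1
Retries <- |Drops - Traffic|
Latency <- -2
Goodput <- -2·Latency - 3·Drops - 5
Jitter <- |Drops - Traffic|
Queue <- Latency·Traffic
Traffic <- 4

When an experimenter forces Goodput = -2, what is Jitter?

Intervening sets Goodput = -2 and removes its equation (Goodput <- -2·Latency - 3·Drops - 5).
Since Jitter is not a descendant of the intervened variable, it is unaffected.
Drops = 4 if Latency >= 5 else -1  [with Latency=-2]  = -1
Jitter = |Drops - Traffic|  [with Drops=-1, Traffic=4]  = 5

5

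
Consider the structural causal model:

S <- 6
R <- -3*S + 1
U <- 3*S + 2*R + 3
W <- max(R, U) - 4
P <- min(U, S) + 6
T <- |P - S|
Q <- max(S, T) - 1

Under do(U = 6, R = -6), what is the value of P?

Setting U = 6, R = -6 by intervention discards those variables' equations.
P = min(U, S) + 6  [with U=6, S=6]  = 12

12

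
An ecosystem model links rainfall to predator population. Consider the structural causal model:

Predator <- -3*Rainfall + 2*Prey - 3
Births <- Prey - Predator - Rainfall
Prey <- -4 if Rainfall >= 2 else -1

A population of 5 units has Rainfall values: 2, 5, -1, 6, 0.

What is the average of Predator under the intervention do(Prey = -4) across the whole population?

-18.2

do(Prey=-4) breaks Prey's dependence on Rainfall. With Prey=-4 fixed, Predator across the units is -17, -26, -8, -29, -11, mean -18.2.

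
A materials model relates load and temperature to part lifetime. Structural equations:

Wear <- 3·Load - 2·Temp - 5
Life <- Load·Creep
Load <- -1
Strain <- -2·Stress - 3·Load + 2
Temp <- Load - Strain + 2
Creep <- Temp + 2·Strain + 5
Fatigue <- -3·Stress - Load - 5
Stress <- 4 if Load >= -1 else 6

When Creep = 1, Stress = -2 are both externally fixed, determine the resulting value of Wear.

8

The joint intervention fixes Creep = 1, Stress = -2, removing each variable's own equation.
Strain = -2·Stress - 3·Load + 2  [with Stress=-2, Load=-1]  = 9
Temp = Load - Strain + 2  [with Load=-1, Strain=9]  = -8
Wear = 3·Load - 2·Temp - 5  [with Load=-1, Temp=-8]  = 8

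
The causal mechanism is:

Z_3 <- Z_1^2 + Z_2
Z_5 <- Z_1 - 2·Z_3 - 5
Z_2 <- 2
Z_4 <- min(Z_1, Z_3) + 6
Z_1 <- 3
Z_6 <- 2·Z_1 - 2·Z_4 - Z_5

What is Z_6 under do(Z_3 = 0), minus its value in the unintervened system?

-16

The intervention breaks the incoming arrows to Z_3: Z_3 <- Z_1^2 + Z_2 no longer applies, and Z_3 = 0.
Z_4 = min(Z_1, Z_3) + 6  [with Z_1=3, Z_3=0]  = 6
Z_5 = Z_1 - 2·Z_3 - 5  [with Z_1=3, Z_3=0]  = -2
Z_6 = 2·Z_1 - 2·Z_4 - Z_5  [with Z_1=3, Z_4=6, Z_5=-2]  = -4
Without intervention: Z_3 = Z_1^2 + Z_2  [with Z_1=3, Z_2=2]  = 11; Z_4 = min(Z_1, Z_3) + 6  [with Z_1=3, Z_3=11]  = 9; Z_5 = Z_1 - 2·Z_3 - 5  [with Z_1=3, Z_3=11]  = -24; Z_6 = 2·Z_1 - 2·Z_4 - Z_5  [with Z_1=3, Z_4=9, Z_5=-24]  = 12.
Change = -4 − 12 = -16.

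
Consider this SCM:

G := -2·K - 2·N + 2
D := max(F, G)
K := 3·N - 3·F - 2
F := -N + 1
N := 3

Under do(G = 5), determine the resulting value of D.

5

Intervening sets G = 5 and removes its equation (G := -2·K - 2·N + 2).
F = -N + 1  [with N=3]  = -2
D = max(F, G)  [with F=-2, G=5]  = 5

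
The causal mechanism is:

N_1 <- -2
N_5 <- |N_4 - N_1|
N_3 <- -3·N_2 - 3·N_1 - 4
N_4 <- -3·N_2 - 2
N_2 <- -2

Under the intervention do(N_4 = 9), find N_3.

8

Under do(N_4=9), the mechanism N_4 <- -3·N_2 - 2 is discarded; N_4 is fixed at 9.
Since N_3 is not a descendant of the intervened variable, it is unaffected.
N_3 = -3·N_2 - 3·N_1 - 4  [with N_2=-2, N_1=-2]  = 8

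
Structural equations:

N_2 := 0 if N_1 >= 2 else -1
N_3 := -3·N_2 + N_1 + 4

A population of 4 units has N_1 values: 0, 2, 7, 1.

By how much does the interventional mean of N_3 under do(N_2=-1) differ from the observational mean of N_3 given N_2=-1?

2

do(N_2=-1) breaks N_2's dependence on N_1. With N_2=-1 fixed, N_3 across the units is 7, 9, 14, 8, mean 9.5.
Observing N_2=-1 restricts to units where N_2's equation naturally yields -1: N_1 ∈ {0, 1}. In that subpopulation N_3 = 7, 8, mean 7.5.
Difference = 9.5 − 7.5 = 2.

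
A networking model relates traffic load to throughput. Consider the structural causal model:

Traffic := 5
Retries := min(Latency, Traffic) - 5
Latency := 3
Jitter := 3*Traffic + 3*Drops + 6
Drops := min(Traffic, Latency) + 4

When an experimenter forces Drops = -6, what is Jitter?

do(Drops=-6) replaces the equation Drops := min(Traffic, Latency) + 4 with the constant Drops = -6.
Jitter = 3*Traffic + 3*Drops + 6  [with Traffic=5, Drops=-6]  = 3

3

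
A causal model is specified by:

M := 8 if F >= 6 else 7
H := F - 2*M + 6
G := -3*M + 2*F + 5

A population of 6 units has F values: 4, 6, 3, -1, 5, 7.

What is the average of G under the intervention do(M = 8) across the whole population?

-11

The intervention sets M=8 in all 6 units regardless of F. Recomputing G per unit gives -11, -7, -13, -21, -9, -5; average -11.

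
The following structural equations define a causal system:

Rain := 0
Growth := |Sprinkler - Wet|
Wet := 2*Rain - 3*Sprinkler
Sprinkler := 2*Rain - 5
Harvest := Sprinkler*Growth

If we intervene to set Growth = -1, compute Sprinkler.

-5

The intervention breaks the incoming arrows to Growth: Growth := |Sprinkler - Wet| no longer applies, and Growth = -1.
Since Sprinkler is not a descendant of the intervened variable, it is unaffected.
Sprinkler = 2*Rain - 5  [with Rain=0]  = -5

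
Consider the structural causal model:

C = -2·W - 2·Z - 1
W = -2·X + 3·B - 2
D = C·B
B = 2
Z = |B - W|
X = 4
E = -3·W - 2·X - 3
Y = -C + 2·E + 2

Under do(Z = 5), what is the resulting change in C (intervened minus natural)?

2

Intervening sets Z = 5 and removes its equation (Z = |B - W|).
W = -2·X + 3·B - 2  [with X=4, B=2]  = -4
C = -2·W - 2·Z - 1  [with W=-4, Z=5]  = -3
Without intervention: W = -2·X + 3·B - 2  [with X=4, B=2]  = -4; Z = |B - W|  [with B=2, W=-4]  = 6; C = -2·W - 2·Z - 1  [with W=-4, Z=6]  = -5.
Change = -3 − (-5) = 2.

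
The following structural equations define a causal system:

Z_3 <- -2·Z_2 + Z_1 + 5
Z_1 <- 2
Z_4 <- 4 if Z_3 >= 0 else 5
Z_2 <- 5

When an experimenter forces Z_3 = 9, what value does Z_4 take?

4

The intervention breaks the incoming arrows to Z_3: Z_3 <- -2·Z_2 + Z_1 + 5 no longer applies, and Z_3 = 9.
Z_4 = 4 if Z_3 >= 0 else 5  [with Z_3=9]  = 4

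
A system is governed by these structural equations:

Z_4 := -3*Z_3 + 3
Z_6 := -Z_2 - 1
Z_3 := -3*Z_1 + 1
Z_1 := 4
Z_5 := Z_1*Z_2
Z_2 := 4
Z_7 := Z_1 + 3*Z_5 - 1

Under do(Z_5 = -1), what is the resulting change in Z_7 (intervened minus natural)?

-51

Under do(Z_5=-1), the mechanism Z_5 := Z_1*Z_2 is discarded; Z_5 is fixed at -1.
Z_7 = Z_1 + 3*Z_5 - 1  [with Z_1=4, Z_5=-1]  = 0
Without intervention: Z_5 = Z_1*Z_2  [with Z_1=4, Z_2=4]  = 16; Z_7 = Z_1 + 3*Z_5 - 1  [with Z_1=4, Z_5=16]  = 51.
Change = 0 − 51 = -51.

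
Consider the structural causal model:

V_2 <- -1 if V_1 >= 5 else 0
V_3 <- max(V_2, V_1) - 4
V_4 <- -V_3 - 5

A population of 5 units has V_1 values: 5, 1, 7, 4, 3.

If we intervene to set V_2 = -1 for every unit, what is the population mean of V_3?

0

Under do(V_2=-1), V_2's equation is replaced by V_2=-1 for every unit. Per-unit V_3: 1, -3, 3, 0, -1. Mean = 0.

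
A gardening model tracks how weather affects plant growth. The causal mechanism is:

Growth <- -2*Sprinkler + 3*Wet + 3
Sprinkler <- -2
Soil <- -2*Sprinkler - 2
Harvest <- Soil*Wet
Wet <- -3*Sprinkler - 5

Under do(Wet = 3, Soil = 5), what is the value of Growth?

The joint intervention fixes Wet = 3, Soil = 5, removing each variable's own equation.
Growth = -2*Sprinkler + 3*Wet + 3  [with Sprinkler=-2, Wet=3]  = 16

16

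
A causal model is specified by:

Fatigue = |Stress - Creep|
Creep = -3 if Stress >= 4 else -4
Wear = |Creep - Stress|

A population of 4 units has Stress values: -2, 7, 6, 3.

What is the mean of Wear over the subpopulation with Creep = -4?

4.5

E[Wear|Creep=-4] averages over only the 2 units with Creep=-4 (Stress = -2, 3): Wear = 2, 7, mean 4.5.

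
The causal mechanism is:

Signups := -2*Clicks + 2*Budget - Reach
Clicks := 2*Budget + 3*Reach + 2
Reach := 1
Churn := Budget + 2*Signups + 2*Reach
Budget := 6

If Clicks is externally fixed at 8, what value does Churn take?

do(Clicks=8) replaces the equation Clicks := 2*Budget + 3*Reach + 2 with the constant Clicks = 8.
Signups = -2*Clicks + 2*Budget - Reach  [with Clicks=8, Budget=6, Reach=1]  = -5
Churn = Budget + 2*Signups + 2*Reach  [with Budget=6, Signups=-5, Reach=1]  = -2

-2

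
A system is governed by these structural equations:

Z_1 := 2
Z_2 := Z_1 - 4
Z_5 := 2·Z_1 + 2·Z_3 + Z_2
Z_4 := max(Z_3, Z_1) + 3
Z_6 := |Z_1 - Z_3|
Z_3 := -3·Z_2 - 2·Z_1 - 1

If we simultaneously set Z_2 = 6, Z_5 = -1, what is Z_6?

25

Setting Z_2 = 6, Z_5 = -1 by intervention discards those variables' equations.
Z_3 = -3·Z_2 - 2·Z_1 - 1  [with Z_2=6, Z_1=2]  = -23
Z_6 = |Z_1 - Z_3|  [with Z_1=2, Z_3=-23]  = 25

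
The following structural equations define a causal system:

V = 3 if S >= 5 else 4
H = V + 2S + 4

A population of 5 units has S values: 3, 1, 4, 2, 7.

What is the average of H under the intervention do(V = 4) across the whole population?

do(V=4) breaks V's dependence on S. With V=4 fixed, H across the units is 14, 10, 16, 12, 22, mean 14.8.

14.8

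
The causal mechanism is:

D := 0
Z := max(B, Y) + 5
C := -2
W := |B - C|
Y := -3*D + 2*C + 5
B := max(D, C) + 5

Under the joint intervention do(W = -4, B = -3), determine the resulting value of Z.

Setting W = -4, B = -3 by intervention discards those variables' equations.
Y = -3*D + 2*C + 5  [with D=0, C=-2]  = 1
Z = max(B, Y) + 5  [with B=-3, Y=1]  = 6

6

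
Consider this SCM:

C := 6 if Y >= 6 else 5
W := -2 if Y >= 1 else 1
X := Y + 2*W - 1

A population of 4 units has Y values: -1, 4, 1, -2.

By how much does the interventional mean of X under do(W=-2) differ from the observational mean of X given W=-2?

-2

Every unit gets W=-2 under the intervention. X values become -6, -1, -4, -7; E[X|do(W=-2)] = -4.5.
Conditioning on W=-2 selects the 2 unit(s) with Y ∈ {4, 1}. Their X values: -1, -4. Mean = -2.5.
Difference = -4.5 − (-2.5) = -2.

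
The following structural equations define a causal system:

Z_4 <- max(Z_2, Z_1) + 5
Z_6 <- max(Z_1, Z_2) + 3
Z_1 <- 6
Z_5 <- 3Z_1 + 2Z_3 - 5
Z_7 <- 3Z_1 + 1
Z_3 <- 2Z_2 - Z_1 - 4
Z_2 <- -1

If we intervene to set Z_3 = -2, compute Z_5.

do(Z_3=-2) replaces the equation Z_3 <- 2Z_2 - Z_1 - 4 with the constant Z_3 = -2.
Z_5 = 3Z_1 + 2Z_3 - 5  [with Z_1=6, Z_3=-2]  = 9

9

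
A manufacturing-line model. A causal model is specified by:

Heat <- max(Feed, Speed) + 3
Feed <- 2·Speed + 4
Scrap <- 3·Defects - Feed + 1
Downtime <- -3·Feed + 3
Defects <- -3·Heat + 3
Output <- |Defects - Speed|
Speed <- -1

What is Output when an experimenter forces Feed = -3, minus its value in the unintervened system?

-9

Under do(Feed=-3), the mechanism Feed <- 2·Speed + 4 is discarded; Feed is fixed at -3.
Heat = max(Feed, Speed) + 3  [with Feed=-3, Speed=-1]  = 2
Defects = -3·Heat + 3  [with Heat=2]  = -3
Output = |Defects - Speed|  [with Defects=-3, Speed=-1]  = 2
Without intervention: Feed = 2·Speed + 4  [with Speed=-1]  = 2; Heat = max(Feed, Speed) + 3  [with Feed=2, Speed=-1]  = 5; Defects = -3·Heat + 3  [with Heat=5]  = -12; Output = |Defects - Speed|  [with Defects=-12, Speed=-1]  = 11.
Change = 2 − 11 = -9.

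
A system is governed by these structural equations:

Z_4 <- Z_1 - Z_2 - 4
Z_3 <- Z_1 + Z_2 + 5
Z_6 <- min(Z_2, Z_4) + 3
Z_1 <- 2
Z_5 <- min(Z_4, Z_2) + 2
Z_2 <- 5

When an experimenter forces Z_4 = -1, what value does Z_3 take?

Under do(Z_4=-1), the mechanism Z_4 <- Z_1 - Z_2 - 4 is discarded; Z_4 is fixed at -1.
Since Z_3 is not a descendant of the intervened variable, it is unaffected.
Z_3 = Z_1 + Z_2 + 5  [with Z_1=2, Z_2=5]  = 12

12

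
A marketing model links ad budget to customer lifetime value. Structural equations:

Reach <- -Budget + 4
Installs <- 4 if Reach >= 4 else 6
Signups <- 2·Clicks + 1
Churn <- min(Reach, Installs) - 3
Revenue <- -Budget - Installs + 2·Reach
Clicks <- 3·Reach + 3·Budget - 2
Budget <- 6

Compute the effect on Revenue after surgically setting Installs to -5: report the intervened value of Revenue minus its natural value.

11

The intervention breaks the incoming arrows to Installs: Installs <- 4 if Reach >= 4 else 6 no longer applies, and Installs = -5.
Reach = -Budget + 4  [with Budget=6]  = -2
Revenue = -Budget - Installs + 2·Reach  [with Budget=6, Installs=-5, Reach=-2]  = -5
Without intervention: Reach = -Budget + 4  [with Budget=6]  = -2; Installs = 4 if Reach >= 4 else 6  [with Reach=-2]  = 6; Revenue = -Budget - Installs + 2·Reach  [with Budget=6, Installs=6, Reach=-2]  = -16.
Change = -5 − (-16) = 11.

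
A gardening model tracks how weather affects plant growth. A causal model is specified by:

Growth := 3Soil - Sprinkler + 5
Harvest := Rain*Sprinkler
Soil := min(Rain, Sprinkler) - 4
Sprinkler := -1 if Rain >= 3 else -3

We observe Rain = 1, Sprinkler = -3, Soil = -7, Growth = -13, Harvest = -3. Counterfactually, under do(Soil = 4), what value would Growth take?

The intervention breaks the incoming arrows to Soil: Soil := min(Rain, Sprinkler) - 4 no longer applies, and Soil = 4.
Sprinkler = -1 if Rain >= 3 else -3  [with Rain=1]  = -3
Growth = 3Soil - Sprinkler + 5  [with Soil=4, Sprinkler=-3]  = 20

20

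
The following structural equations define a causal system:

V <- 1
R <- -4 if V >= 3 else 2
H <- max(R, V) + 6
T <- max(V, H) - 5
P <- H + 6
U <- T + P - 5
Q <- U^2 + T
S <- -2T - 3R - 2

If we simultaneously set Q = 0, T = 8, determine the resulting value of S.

-24

The joint intervention fixes Q = 0, T = 8, removing each variable's own equation.
R = -4 if V >= 3 else 2  [with V=1]  = 2
S = -2T - 3R - 2  [with T=8, R=2]  = -24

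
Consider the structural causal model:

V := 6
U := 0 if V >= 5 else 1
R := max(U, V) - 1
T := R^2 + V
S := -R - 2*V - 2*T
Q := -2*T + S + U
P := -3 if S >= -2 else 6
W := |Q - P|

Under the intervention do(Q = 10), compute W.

4

Intervening sets Q = 10 and removes its equation (Q := -2*T + S + U).
U = 0 if V >= 5 else 1  [with V=6]  = 0
R = max(U, V) - 1  [with U=0, V=6]  = 5
T = R^2 + V  [with R=5, V=6]  = 31
S = -R - 2*V - 2*T  [with R=5, V=6, T=31]  = -79
P = -3 if S >= -2 else 6  [with S=-79]  = 6
W = |Q - P|  [with Q=10, P=6]  = 4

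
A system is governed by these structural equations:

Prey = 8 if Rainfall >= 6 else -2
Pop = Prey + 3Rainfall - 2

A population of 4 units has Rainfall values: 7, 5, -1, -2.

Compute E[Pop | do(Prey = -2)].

2.75

Under do(Prey=-2), Prey's equation is replaced by Prey=-2 for every unit. Per-unit Pop: 17, 11, -7, -10. Mean = 2.75.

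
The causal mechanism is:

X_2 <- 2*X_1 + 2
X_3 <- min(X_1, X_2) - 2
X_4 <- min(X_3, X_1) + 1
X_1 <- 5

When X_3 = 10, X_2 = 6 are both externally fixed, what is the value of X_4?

6

The joint intervention fixes X_3 = 10, X_2 = 6, removing each variable's own equation.
X_4 = min(X_3, X_1) + 1  [with X_3=10, X_1=5]  = 6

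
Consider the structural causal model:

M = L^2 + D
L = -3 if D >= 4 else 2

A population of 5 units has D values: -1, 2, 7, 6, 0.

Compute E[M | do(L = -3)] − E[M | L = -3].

Under do(L=-3), L's equation is replaced by L=-3 for every unit. Per-unit M: 8, 11, 16, 15, 9. Mean = 11.8.
E[M|L=-3] averages over only the 2 units with L=-3 (D = 7, 6): M = 16, 15, mean 15.5.
Difference = 11.8 − 15.5 = -3.7.

-3.7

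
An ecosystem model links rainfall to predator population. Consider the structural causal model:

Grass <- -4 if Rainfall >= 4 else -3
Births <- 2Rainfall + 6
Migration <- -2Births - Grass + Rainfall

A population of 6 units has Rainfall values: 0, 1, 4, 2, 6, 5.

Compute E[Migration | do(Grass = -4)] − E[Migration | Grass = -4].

6

Every unit gets Grass=-4 under the intervention. Migration values become -8, -11, -20, -14, -26, -23; E[Migration|do(Grass=-4)] = -17.
Observing Grass=-4 restricts to units where Grass's equation naturally yields -4: Rainfall ∈ {4, 6, 5}. In that subpopulation Migration = -20, -26, -23, mean -23.
Difference = -17 − (-23) = 6.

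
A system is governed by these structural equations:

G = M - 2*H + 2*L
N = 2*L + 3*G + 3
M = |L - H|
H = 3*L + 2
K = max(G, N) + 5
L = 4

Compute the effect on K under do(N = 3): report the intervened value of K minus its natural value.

The intervention breaks the incoming arrows to N: N = 2*L + 3*G + 3 no longer applies, and N = 3.
H = 3*L + 2  [with L=4]  = 14
M = |L - H|  [with L=4, H=14]  = 10
G = M - 2*H + 2*L  [with M=10, H=14, L=4]  = -10
K = max(G, N) + 5  [with G=-10, N=3]  = 8
Without intervention: H = 3*L + 2  [with L=4]  = 14; M = |L - H|  [with L=4, H=14]  = 10; G = M - 2*H + 2*L  [with M=10, H=14, L=4]  = -10; N = 2*L + 3*G + 3  [with L=4, G=-10]  = -19; K = max(G, N) + 5  [with G=-10, N=-19]  = -5.
Change = 8 − (-5) = 13.

13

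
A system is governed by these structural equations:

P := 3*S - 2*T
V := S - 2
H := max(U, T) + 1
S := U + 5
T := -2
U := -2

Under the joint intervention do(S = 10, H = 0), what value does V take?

The joint intervention fixes S = 10, H = 0, removing each variable's own equation.
V = S - 2  [with S=10]  = 8

8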